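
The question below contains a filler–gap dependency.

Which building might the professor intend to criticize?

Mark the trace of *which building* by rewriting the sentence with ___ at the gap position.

Underlying clause: The professor might intend to criticize which building.
The filler 'which building' is interpreted as the direct object of 'criticize'. The gap is right after 'criticize'.

Which building might the professor intend to criticize ___?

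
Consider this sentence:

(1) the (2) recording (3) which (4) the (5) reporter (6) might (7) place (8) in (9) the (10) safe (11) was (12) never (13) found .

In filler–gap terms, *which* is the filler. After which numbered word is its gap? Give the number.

'which' is the direct object of 'place'. Fronting leaves a gap immediately after 'place':
The recording which the reporter might place ___ in the safe was never found.
'place' is word 7.

7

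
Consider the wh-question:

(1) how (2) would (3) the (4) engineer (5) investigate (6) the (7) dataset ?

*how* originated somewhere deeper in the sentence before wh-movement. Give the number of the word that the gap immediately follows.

7

Before movement: The engineer would investigate the dataset how.
The filler 'how' is interpreted as the manner adjunct. Wh-movement fronts it, leaving a gap right after 'dataset':
How would the engineer investigate the dataset ___?
'dataset' is word 7.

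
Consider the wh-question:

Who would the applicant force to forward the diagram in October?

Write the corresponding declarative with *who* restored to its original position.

'who' is the direct object of 'force'. It moves to the left edge, and the trace sits right after 'force':
Who would the applicant force ___ to forward the diagram in October?

The applicant would force who to forward the diagram in October.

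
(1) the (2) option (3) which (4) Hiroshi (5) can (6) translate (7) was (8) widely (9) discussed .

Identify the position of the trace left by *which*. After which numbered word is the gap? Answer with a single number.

6

'which' functions as the direct object of 'translate'. Fronting leaves a gap immediately after 'translate':
The option which Hiroshi can translate ___ was widely discussed.
'translate' is word 6.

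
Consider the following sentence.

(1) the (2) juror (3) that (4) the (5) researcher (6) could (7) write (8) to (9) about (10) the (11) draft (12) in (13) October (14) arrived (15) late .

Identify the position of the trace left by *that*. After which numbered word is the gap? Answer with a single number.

The filler 'that' is interpreted as the object of the preposition 'to'. It moves to the left edge, and the trace sits right after 'to':
The juror that the researcher could write to ___ about the draft in October arrived late.
'to' is word 8.

8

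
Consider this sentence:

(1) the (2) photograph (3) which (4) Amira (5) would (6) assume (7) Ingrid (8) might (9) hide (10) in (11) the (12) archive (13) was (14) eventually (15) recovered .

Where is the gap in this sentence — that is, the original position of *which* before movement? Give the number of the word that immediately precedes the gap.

The filler 'which' is interpreted as the direct object of 'hide'. Fronting leaves a gap immediately after 'hide':
The photograph which Amira would assume Ingrid might hide ___ in the archive was eventually recovered.
'hide' is word 9.

9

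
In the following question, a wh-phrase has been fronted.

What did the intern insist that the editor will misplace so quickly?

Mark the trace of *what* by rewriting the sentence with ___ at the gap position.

In situ: The intern did insist that the editor will misplace what so quickly.
'what' functions as the direct object of 'misplace'. The gap is right after 'misplace'.

What did the intern insist that the editor will misplace ___ so quickly?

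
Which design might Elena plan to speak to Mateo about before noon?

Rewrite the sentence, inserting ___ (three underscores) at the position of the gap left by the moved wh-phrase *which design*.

Underlying clause: Elena might plan to speak to Mateo about which design before noon.
'which design' functions as the object of the preposition 'about'. The gap is right after 'about'.

Which design might Elena plan to speak to Mateo about ___ before noon?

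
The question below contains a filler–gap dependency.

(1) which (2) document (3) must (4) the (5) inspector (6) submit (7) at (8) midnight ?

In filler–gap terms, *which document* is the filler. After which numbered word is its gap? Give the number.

6

Pre-movement form: The inspector must submit which document at midnight.
'which document' functions as the direct object of 'submit'. Wh-movement fronts it, leaving a gap right after 'submit':
Which document must the inspector submit ___ at midnight?
'submit' is word 6.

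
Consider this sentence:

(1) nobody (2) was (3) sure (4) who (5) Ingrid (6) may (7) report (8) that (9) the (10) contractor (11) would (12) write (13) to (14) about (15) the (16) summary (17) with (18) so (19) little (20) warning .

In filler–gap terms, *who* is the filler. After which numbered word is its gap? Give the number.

Pre-movement form: Ingrid may report that the contractor would write to who about the summary with so little warning.
'who' is the object of the preposition 'to'. Fronting leaves a gap immediately after 'to':
Nobody was sure who Ingrid may report that the contractor would write to ___ about the summary with so little warning.
'to' is word 13.

13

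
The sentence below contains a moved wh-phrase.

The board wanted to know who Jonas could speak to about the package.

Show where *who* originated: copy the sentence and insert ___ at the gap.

The board wanted to know who Jonas could speak to ___ about the package.

Before movement: Jonas could speak to who about the package.
'who' functions as the object of the preposition 'to'. The gap is right after 'to'.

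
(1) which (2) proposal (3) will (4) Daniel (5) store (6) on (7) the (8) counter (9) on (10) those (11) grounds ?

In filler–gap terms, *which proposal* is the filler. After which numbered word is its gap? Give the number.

In situ: Daniel will store which proposal on the counter on those grounds.
'which proposal' is the direct object of 'store'. It moves to the left edge, and the trace sits right after 'store':
Which proposal will Daniel store ___ on the counter on those grounds?
'store' is word 5.

5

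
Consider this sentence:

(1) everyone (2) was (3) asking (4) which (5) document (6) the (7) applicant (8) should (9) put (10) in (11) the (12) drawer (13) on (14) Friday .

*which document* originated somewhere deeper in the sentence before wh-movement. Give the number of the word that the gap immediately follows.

In situ: The applicant should put which document in the drawer on Friday.
'which document' is the direct object of 'put'. Fronting leaves a gap immediately after 'put':
Everyone was asking which document the applicant should put ___ in the drawer on Friday.
'put' is word 9.

9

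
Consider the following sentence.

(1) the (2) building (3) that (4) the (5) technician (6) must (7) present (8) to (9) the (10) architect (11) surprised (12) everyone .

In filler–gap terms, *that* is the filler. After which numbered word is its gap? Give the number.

7

'that' functions as the direct object of 'present'. It moves to the left edge, and the trace sits right after 'present':
The building that the technician must present ___ to the architect surprised everyone.
'present' is word 7.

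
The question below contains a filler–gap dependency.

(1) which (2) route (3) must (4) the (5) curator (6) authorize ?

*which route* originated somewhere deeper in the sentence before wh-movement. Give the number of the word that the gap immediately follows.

6

Underlying clause: The curator must authorize which route.
The filler 'which route' is interpreted as the direct object of 'authorize'. It moves to the left edge, and the trace sits right after 'authorize':
Which route must the curator authorize ___?
'authorize' is word 6.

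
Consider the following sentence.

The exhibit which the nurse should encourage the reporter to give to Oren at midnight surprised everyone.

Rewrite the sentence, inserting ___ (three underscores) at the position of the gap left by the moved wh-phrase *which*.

'which' is the direct object of 'give'. The gap is right after 'give'.

The exhibit which the nurse should encourage the reporter to give ___ to Oren at midnight surprised everyone.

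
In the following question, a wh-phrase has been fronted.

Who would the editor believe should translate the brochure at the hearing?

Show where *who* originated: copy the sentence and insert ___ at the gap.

Who would the editor believe ___ should translate the brochure at the hearing?

Underlying clause: The editor would believe who should translate the brochure at the hearing.
'who' functions as the subject of the clause embedded under 'believe'. The gap is right after 'believe'.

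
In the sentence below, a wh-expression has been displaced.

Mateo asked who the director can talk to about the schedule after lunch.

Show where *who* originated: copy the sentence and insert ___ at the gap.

Mateo asked who the director can talk to ___ about the schedule after lunch.

In situ: The director can talk to who about the schedule after lunch.
The filler 'who' is interpreted as the object of the preposition 'to'. The gap is right after 'to'.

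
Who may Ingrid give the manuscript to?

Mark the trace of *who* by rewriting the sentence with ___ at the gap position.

Who may Ingrid give the manuscript to ___?

Underlying clause: Ingrid may give the manuscript to who.
The filler 'who' is interpreted as the object of the preposition 'to' (recipient of 'give'). The gap is right after 'to'.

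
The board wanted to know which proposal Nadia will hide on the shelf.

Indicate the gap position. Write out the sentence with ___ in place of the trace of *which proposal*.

Before movement: Nadia will hide which proposal on the shelf.
'which proposal' functions as the direct object of 'hide'. The gap is right after 'hide'.

The board wanted to know which proposal Nadia will hide ___ on the shelf.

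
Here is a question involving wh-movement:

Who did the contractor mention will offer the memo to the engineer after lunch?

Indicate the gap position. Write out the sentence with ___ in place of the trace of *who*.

Who did the contractor mention ___ will offer the memo to the engineer after lunch?

In situ: The contractor did mention who will offer the memo to the engineer after lunch.
'who' is the subject of the clause embedded under 'mention'. The gap is right after 'mention'.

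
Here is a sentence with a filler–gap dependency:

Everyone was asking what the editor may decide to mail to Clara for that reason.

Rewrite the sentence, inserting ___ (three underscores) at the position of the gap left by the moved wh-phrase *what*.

Underlying clause: The editor may decide to mail what to Clara for that reason.
The filler 'what' is interpreted as the direct object of 'mail'. The gap is right after 'mail'.

Everyone was asking what the editor may decide to mail ___ to Clara for that reason.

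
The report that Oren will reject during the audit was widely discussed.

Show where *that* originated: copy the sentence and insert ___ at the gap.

The report that Oren will reject ___ during the audit was widely discussed.

'that' is the direct object of 'reject'. The gap is right after 'reject'.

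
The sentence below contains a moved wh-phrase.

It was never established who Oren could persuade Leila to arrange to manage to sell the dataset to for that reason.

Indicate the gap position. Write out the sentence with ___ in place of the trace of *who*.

It was never established who Oren could persuade Leila to arrange to manage to sell the dataset to ___ for that reason.

Underlying clause: Oren could persuade Leila to arrange to manage to sell the dataset to who for that reason.
'who' functions as the object of the preposition 'to' (recipient of 'sell'). The gap is right after 'to'.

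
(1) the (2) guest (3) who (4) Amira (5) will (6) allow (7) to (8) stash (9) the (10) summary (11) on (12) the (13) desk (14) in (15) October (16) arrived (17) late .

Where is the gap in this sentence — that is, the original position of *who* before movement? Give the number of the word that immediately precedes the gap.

6

'who' functions as the direct object of 'allow'. Wh-movement fronts it, leaving a gap right after 'allow':
The guest who Amira will allow ___ to stash the summary on the desk in October arrived late.
'allow' is word 6.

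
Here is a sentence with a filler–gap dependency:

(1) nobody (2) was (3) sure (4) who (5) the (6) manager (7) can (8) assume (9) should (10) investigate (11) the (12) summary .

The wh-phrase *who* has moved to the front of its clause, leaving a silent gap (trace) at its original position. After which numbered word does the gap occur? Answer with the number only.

8

Before movement: The manager can assume who should investigate the summary.
'who' functions as the subject of the clause embedded under 'assume'. Fronting leaves a gap immediately after 'assume':
Nobody was sure who the manager can assume ___ should investigate the summary.
'assume' is word 8.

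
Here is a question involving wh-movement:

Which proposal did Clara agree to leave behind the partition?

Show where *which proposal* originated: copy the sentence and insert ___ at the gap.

Before movement: Clara did agree to leave which proposal behind the partition.
'which proposal' is the direct object of 'leave'. The gap is right after 'leave'.

Which proposal did Clara agree to leave ___ behind the partition?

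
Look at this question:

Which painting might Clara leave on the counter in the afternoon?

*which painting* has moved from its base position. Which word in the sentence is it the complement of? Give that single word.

Pre-movement form: Clara might leave which painting on the counter in the afternoon.
'which painting' is the direct object of 'leave'. Wh-movement fronts it, leaving a gap right after 'leave':
Which painting might Clara leave ___ on the counter in the afternoon?

leave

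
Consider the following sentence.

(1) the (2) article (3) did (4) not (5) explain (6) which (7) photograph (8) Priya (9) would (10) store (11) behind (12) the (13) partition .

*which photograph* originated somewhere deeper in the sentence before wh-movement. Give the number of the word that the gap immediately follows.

In situ: Priya would store which photograph behind the partition.
'which photograph' is the direct object of 'store'. Wh-movement fronts it, leaving a gap right after 'store':
The article did not explain which photograph Priya would store ___ behind the partition.
'store' is word 10.

10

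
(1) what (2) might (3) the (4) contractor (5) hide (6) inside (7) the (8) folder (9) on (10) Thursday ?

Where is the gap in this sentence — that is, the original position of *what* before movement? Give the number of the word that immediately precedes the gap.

Pre-movement form: The contractor might hide what inside the folder on Thursday.
'what' functions as the direct object of 'hide'. It moves to the left edge, and the trace sits right after 'hide':
What might the contractor hide ___ inside the folder on Thursday?
'hide' is word 5.

5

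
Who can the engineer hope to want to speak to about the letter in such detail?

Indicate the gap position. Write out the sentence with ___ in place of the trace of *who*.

Who can the engineer hope to want to speak to ___ about the letter in such detail?

In situ: The engineer can hope to want to speak to who about the letter in such detail.
'who' is the object of the preposition 'to'. The gap is right after 'to'.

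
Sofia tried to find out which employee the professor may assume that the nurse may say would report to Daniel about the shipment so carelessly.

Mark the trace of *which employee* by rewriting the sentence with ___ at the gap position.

Sofia tried to find out which employee the professor may assume that the nurse may say ___ would report to Daniel about the shipment so carelessly.

Pre-movement form: The professor may assume that the nurse may say which employee would report to Daniel about the shipment so carelessly.
'which employee' is the subject of the clause embedded under 'say'. The gap is right after 'say'.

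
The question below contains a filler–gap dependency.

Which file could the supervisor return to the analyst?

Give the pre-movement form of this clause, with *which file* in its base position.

The filler 'which file' is interpreted as the direct object of 'return'. It moves to the left edge, and the trace sits right after 'return':
Which file could the supervisor return ___ to the analyst?

The supervisor could return which file to the analyst.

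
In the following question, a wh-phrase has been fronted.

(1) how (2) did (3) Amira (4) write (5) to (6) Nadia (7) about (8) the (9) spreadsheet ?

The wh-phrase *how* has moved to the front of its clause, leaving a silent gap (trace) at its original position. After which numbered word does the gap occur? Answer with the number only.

9

In situ: Amira did write to Nadia about the spreadsheet how.
The filler 'how' is interpreted as the manner adjunct. Wh-movement fronts it, leaving a gap right after 'spreadsheet':
How did Amira write to Nadia about the spreadsheet ___?
'spreadsheet' is word 9.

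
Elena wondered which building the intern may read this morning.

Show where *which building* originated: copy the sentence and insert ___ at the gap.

In situ: The intern may read which building this morning.
The filler 'which building' is interpreted as the direct object of 'read'. The gap is right after 'read'.

Elena wondered which building the intern may read ___ this morning.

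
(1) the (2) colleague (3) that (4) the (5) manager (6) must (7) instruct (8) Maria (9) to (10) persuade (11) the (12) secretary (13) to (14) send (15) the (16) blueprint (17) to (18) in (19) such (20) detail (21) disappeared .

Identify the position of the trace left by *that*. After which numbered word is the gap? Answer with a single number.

'that' is the object of the preposition 'to' (recipient of 'send'). Fronting leaves a gap immediately after 'to':
The colleague that the manager must instruct Maria to persuade the secretary to send the blueprint to ___ in such detail disappeared.
'to' is word 17.

17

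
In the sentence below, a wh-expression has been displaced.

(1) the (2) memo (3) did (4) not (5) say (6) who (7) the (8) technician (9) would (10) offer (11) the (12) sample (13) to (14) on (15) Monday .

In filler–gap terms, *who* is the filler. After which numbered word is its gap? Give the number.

Pre-movement form: The technician would offer the sample to who on Monday.
The filler 'who' is interpreted as the object of the preposition 'to' (recipient of 'offer'). Fronting leaves a gap immediately after 'to':
The memo did not say who the technician would offer the sample to ___ on Monday.
'to' is word 13.

13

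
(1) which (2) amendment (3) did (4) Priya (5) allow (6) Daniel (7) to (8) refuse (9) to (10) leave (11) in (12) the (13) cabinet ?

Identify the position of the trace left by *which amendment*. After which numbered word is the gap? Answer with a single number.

10

Underlying clause: Priya did allow Daniel to refuse to leave which amendment in the cabinet.
'which amendment' functions as the direct object of 'leave'. Wh-movement fronts it, leaving a gap right after 'leave':
Which amendment did Priya allow Daniel to refuse to leave ___ in the cabinet?
'leave' is word 10.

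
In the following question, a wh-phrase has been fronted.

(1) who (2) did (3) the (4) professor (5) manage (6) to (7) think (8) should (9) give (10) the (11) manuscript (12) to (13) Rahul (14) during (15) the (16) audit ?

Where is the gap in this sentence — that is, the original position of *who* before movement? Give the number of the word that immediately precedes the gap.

Before movement: The professor did manage to think who should give the manuscript to Rahul during the audit.
'who' is the subject of the clause embedded under 'think'. Wh-movement fronts it, leaving a gap right after 'think':
Who did the professor manage to think ___ should give the manuscript to Rahul during the audit?
'think' is word 7.

7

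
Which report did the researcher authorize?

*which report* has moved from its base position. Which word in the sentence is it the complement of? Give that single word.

authorize

Pre-movement form: The researcher did authorize which report.
'which report' is the direct object of 'authorize'. Fronting leaves a gap immediately after 'authorize':
Which report did the researcher authorize ___?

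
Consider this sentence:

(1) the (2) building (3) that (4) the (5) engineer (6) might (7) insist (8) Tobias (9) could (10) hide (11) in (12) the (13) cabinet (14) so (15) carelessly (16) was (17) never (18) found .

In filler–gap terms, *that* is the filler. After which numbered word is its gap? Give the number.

10

The filler 'that' is interpreted as the direct object of 'hide'. Wh-movement fronts it, leaving a gap right after 'hide':
The building that the engineer might insist Tobias could hide ___ in the cabinet so carelessly was never found.
'hide' is word 10.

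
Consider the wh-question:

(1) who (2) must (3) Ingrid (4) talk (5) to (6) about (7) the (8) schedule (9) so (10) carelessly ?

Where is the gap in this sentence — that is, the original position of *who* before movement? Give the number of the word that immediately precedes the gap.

5

In situ: Ingrid must talk to who about the schedule so carelessly.
'who' is the object of the preposition 'to'. Fronting leaves a gap immediately after 'to':
Who must Ingrid talk to ___ about the schedule so carelessly?
'to' is word 5.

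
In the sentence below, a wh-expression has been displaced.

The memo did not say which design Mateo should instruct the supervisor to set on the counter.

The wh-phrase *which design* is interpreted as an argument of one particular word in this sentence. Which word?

Pre-movement form: Mateo should instruct the supervisor to set which design on the counter.
'which design' functions as the direct object of 'set'. Fronting leaves a gap immediately after 'set':
The memo did not say which design Mateo should instruct the supervisor to set ___ on the counter.

set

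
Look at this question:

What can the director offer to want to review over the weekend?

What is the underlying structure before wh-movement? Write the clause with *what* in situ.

The director can offer to want to review what over the weekend.

'what' is the direct object of 'review'. Fronting leaves a gap immediately after 'review':
What can the director offer to want to review ___ over the weekend?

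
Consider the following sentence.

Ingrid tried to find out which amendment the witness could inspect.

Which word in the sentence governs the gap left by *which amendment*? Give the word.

In situ: The witness could inspect which amendment.
'which amendment' functions as the direct object of 'inspect'. Wh-movement fronts it, leaving a gap right after 'inspect':
Ingrid tried to find out which amendment the witness could inspect ___.

inspect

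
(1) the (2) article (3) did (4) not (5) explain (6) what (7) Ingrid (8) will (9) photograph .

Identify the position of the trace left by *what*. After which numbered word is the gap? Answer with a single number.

9

Pre-movement form: Ingrid will photograph what.
'what' functions as the direct object of 'photograph'. Fronting leaves a gap immediately after 'photograph':
The article did not explain what Ingrid will photograph ___.
'photograph' is word 9.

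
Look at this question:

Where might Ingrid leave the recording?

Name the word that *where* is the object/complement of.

Pre-movement form: Ingrid might leave the recording where.
The filler 'where' is interpreted as the locative complement of 'leave'. Fronting leaves a gap immediately after 'recording':
Where might Ingrid leave the recording ___?

leave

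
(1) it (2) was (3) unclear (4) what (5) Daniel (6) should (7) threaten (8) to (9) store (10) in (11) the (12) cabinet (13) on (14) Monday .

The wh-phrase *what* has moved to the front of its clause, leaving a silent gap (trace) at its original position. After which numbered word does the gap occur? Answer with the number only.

9

Pre-movement form: Daniel should threaten to store what in the cabinet on Monday.
'what' is the direct object of 'store'. Wh-movement fronts it, leaving a gap right after 'store':
It was unclear what Daniel should threaten to store ___ in the cabinet on Monday.
'store' is word 9.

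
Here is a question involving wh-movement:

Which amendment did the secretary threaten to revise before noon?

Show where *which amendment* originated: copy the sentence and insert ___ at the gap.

Which amendment did the secretary threaten to revise ___ before noon?

Underlying clause: The secretary did threaten to revise which amendment before noon.
'which amendment' is the direct object of 'revise'. The gap is right after 'revise'.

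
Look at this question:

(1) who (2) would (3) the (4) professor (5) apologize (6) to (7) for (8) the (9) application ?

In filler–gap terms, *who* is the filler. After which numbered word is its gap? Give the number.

Before movement: The professor would apologize to who for the application.
The filler 'who' is interpreted as the object of the preposition 'to'. It moves to the left edge, and the trace sits right after 'to':
Who would the professor apologize to ___ for the application?
'to' is word 6.

6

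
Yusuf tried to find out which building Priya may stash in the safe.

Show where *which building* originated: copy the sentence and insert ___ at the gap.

In situ: Priya may stash which building in the safe.
'which building' is the direct object of 'stash'. The gap is right after 'stash'.

Yusuf tried to find out which building Priya may stash ___ in the safe.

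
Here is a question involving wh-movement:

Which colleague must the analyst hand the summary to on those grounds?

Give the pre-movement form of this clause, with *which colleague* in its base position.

'which colleague' functions as the object of the preposition 'to' (recipient of 'hand'). Fronting leaves a gap immediately after 'to':
Which colleague must the analyst hand the summary to ___ on those grounds?

The analyst must hand the summary to which colleague on those grounds.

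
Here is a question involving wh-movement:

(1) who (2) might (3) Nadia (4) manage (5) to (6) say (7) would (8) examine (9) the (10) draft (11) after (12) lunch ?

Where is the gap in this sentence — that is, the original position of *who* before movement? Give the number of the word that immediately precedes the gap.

6

Underlying clause: Nadia might manage to say who would examine the draft after lunch.
The filler 'who' is interpreted as the subject of the clause embedded under 'say'. Wh-movement fronts it, leaving a gap right after 'say':
Who might Nadia manage to say ___ would examine the draft after lunch?
'say' is word 6.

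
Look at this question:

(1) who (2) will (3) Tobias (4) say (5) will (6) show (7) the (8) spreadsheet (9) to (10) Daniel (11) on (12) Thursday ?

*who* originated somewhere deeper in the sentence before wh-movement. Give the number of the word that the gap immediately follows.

4

Before movement: Tobias will say who will show the spreadsheet to Daniel on Thursday.
'who' is the subject of the clause embedded under 'say'. Wh-movement fronts it, leaving a gap right after 'say':
Who will Tobias say ___ will show the spreadsheet to Daniel on Thursday?
'say' is word 4.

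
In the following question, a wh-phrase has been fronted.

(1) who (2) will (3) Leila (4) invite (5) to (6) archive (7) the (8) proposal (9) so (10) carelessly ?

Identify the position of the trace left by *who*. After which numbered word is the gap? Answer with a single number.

4

Underlying clause: Leila will invite who to archive the proposal so carelessly.
The filler 'who' is interpreted as the direct object of 'invite'. Fronting leaves a gap immediately after 'invite':
Who will Leila invite ___ to archive the proposal so carelessly?
'invite' is word 4.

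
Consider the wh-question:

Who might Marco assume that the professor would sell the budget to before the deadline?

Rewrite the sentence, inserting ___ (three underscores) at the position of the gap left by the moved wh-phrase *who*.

Before movement: Marco might assume that the professor would sell the budget to who before the deadline.
'who' functions as the object of the preposition 'to' (recipient of 'sell'). The gap is right after 'to'.

Who might Marco assume that the professor would sell the budget to ___ before the deadline?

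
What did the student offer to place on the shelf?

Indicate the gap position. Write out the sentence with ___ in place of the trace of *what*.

What did the student offer to place ___ on the shelf?

In situ: The student did offer to place what on the shelf.
The filler 'what' is interpreted as the direct object of 'place'. The gap is right after 'place'.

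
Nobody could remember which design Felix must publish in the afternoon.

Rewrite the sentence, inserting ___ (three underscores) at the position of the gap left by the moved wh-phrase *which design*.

Pre-movement form: Felix must publish which design in the afternoon.
The filler 'which design' is interpreted as the direct object of 'publish'. The gap is right after 'publish'.

Nobody could remember which design Felix must publish ___ in the afternoon.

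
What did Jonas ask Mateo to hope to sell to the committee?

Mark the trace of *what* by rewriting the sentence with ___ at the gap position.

What did Jonas ask Mateo to hope to sell ___ to the committee?

In situ: Jonas did ask Mateo to hope to sell what to the committee.
'what' functions as the direct object of 'sell'. The gap is right after 'sell'.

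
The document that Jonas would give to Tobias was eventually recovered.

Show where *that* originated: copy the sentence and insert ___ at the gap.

'that' functions as the direct object of 'give'. The gap is right after 'give'.

The document that Jonas would give ___ to Tobias was eventually recovered.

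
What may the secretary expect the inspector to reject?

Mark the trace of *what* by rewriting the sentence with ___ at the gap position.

What may the secretary expect the inspector to reject ___?

Underlying clause: The secretary may expect the inspector to reject what.
'what' functions as the direct object of 'reject'. The gap is right after 'reject'.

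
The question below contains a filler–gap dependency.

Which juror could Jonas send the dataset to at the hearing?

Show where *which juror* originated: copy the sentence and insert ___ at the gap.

Which juror could Jonas send the dataset to ___ at the hearing?

Pre-movement form: Jonas could send the dataset to which juror at the hearing.
'which juror' is the object of the preposition 'to' (recipient of 'send'). The gap is right after 'to'.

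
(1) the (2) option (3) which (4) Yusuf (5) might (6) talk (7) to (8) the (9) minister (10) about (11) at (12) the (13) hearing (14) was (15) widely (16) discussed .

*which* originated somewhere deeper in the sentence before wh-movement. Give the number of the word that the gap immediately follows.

10

'which' is the object of the preposition 'about'. Fronting leaves a gap immediately after 'about':
The option which Yusuf might talk to the minister about ___ at the hearing was widely discussed.
'about' is word 10.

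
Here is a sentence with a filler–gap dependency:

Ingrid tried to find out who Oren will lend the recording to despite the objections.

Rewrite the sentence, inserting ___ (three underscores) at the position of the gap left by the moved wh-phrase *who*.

Ingrid tried to find out who Oren will lend the recording to ___ despite the objections.

Underlying clause: Oren will lend the recording to who despite the objections.
'who' is the object of the preposition 'to' (recipient of 'lend'). The gap is right after 'to'.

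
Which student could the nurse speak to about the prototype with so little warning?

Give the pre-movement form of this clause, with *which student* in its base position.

The filler 'which student' is interpreted as the object of the preposition 'to'. Fronting leaves a gap immediately after 'to':
Which student could the nurse speak to ___ about the prototype with so little warning?

The nurse could speak to which student about the prototype with so little warning.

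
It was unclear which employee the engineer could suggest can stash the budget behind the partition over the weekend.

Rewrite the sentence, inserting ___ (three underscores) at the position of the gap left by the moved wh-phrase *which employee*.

Before movement: The engineer could suggest which employee can stash the budget behind the partition over the weekend.
'which employee' functions as the subject of the clause embedded under 'suggest'. The gap is right after 'suggest'.

It was unclear which employee the engineer could suggest ___ can stash the budget behind the partition over the weekend.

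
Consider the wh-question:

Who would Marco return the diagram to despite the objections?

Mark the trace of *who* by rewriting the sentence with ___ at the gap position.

In situ: Marco would return the diagram to who despite the objections.
'who' functions as the object of the preposition 'to' (recipient of 'return'). The gap is right after 'to'.

Who would Marco return the diagram to ___ despite the objections?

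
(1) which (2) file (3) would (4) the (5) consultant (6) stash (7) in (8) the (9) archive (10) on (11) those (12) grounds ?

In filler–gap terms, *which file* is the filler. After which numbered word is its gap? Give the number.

6

Pre-movement form: The consultant would stash which file in the archive on those grounds.
'which file' functions as the direct object of 'stash'. Fronting leaves a gap immediately after 'stash':
Which file would the consultant stash ___ in the archive on those grounds?
'stash' is word 6.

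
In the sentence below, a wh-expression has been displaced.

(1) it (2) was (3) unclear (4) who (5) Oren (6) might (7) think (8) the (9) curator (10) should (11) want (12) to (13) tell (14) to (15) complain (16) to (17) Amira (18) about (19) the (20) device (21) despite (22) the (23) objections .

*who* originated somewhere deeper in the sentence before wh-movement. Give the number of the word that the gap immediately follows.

In situ: Oren might think the curator should want to tell who to complain to Amira about the device despite the objections.
The filler 'who' is interpreted as the direct object of 'tell'. Fronting leaves a gap immediately after 'tell':
It was unclear who Oren might think the curator should want to tell ___ to complain to Amira about the device despite the objections.
'tell' is word 13.

13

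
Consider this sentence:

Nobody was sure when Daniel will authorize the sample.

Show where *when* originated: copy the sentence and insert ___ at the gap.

Before movement: Daniel will authorize the sample when.
'when' functions as the temporal adjunct. The gap is right after 'sample'.

Nobody was sure when Daniel will authorize the sample ___.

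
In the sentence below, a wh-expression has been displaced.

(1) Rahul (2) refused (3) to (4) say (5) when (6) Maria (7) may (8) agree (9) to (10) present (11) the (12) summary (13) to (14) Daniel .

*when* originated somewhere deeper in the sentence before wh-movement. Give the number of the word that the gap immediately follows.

Before movement: Maria may agree to present the summary to Daniel when.
'when' functions as the temporal adjunct. Wh-movement fronts it, leaving a gap right after 'Daniel':
Rahul refused to say when Maria may agree to present the summary to Daniel ___.
'Daniel' is word 14.

14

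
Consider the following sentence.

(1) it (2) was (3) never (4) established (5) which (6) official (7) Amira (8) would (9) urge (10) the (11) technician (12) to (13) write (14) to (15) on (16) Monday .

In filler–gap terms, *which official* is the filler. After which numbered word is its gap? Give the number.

14

Pre-movement form: Amira would urge the technician to write to which official on Monday.
The filler 'which official' is interpreted as the object of the preposition 'to'. Fronting leaves a gap immediately after 'to':
It was never established which official Amira would urge the technician to write to ___ on Monday.
'to' is word 14.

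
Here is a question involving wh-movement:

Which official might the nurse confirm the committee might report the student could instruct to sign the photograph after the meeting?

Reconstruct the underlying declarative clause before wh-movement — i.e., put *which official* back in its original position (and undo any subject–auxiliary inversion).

'which official' is the direct object of 'instruct'. Fronting leaves a gap immediately after 'instruct':
Which official might the nurse confirm the committee might report the student could instruct ___ to sign the photograph after the meeting?

The nurse might confirm the committee might report the student could instruct which official to sign the photograph after the meeting.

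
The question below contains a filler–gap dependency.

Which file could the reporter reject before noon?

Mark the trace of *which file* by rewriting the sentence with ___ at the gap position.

Which file could the reporter reject ___ before noon?

Underlying clause: The reporter could reject which file before noon.
The filler 'which file' is interpreted as the direct object of 'reject'. The gap is right after 'reject'.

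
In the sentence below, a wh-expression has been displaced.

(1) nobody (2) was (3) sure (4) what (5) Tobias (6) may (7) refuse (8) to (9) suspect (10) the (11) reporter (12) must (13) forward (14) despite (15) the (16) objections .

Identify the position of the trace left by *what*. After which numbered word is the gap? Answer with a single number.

In situ: Tobias may refuse to suspect the reporter must forward what despite the objections.
The filler 'what' is interpreted as the direct object of 'forward'. Fronting leaves a gap immediately after 'forward':
Nobody was sure what Tobias may refuse to suspect the reporter must forward ___ despite the objections.
'forward' is word 13.

13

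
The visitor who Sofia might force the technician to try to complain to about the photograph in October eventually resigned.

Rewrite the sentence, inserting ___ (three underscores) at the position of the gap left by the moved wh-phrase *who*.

The filler 'who' is interpreted as the object of the preposition 'to'. The gap is right after 'to'.

The visitor who Sofia might force the technician to try to complain to ___ about the photograph in October eventually resigned.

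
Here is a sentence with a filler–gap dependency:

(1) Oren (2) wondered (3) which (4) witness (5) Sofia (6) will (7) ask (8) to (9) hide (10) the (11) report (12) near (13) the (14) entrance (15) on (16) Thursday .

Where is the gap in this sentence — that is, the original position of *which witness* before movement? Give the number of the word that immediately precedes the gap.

In situ: Sofia will ask which witness to hide the report near the entrance on Thursday.
'which witness' is the direct object of 'ask'. It moves to the left edge, and the trace sits right after 'ask':
Oren wondered which witness Sofia will ask ___ to hide the report near the entrance on Thursday.
'ask' is word 7.

7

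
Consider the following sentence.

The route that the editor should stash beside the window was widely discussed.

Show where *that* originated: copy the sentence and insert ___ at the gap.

'that' is the direct object of 'stash'. The gap is right after 'stash'.

The route that the editor should stash ___ beside the window was widely discussed.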